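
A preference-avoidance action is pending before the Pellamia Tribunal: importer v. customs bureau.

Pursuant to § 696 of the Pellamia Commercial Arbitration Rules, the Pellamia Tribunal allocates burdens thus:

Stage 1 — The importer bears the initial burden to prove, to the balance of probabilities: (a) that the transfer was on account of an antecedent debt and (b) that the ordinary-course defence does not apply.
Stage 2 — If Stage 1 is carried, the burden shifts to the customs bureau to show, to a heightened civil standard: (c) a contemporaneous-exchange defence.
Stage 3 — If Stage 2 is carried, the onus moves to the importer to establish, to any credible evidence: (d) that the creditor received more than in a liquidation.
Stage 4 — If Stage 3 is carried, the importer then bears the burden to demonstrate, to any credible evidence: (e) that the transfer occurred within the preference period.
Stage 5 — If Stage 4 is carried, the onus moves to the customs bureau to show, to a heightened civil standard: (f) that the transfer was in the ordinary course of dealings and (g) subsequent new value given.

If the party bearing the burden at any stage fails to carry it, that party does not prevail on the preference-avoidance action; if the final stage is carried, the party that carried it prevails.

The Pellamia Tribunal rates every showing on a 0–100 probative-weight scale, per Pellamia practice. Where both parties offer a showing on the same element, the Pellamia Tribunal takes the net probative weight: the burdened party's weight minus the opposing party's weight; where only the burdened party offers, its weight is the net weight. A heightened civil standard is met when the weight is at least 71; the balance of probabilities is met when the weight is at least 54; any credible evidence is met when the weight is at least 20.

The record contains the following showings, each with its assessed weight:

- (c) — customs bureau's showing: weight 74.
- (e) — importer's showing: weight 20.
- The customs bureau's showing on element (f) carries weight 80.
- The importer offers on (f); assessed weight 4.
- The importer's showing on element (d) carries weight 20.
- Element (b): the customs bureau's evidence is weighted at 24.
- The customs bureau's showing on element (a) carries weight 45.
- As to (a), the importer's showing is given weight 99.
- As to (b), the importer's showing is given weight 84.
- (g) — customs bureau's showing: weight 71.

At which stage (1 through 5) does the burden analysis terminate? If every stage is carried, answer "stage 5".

stage 5

Stage 1 — burden on importer; standard: the balance of probabilities (weight is at least 54).
    (a): 99 − 45 = 54 ≥ 54 [met]
    (b): 84 − 24 = 60 ≥ 54 [met]
  The importer carries Stage 1; the customs bureau now bears the burden.
Stage 2 — burden on customs bureau; standard: a heightened civil standard (weight is at least 71).
    (c): 74 ≥ 71 [met]
  All elements met. The burden passes to the importer.
Stage 3 — burden on importer; standard: any credible evidence (weight is at least 20).
    (d): 20 ≥ 20 [met]
  All elements met. The importer retains the burden for Stage 4.
Stage 4 — burden on importer; standard: any credible evidence (weight is at least 20).
    (e): 20 ≥ 20 [met]
  All elements met. The burden passes to the customs bureau.
Stage 5 — burden on customs bureau; standard: a heightened civil standard (weight is at least 71).
    (f): 80 − 4 = 76 ≥ 71 [met]
    (g): 71 ≥ 71 [met]
  The customs bureau carries the last stage.
All stages carried — the customs bureau prevails.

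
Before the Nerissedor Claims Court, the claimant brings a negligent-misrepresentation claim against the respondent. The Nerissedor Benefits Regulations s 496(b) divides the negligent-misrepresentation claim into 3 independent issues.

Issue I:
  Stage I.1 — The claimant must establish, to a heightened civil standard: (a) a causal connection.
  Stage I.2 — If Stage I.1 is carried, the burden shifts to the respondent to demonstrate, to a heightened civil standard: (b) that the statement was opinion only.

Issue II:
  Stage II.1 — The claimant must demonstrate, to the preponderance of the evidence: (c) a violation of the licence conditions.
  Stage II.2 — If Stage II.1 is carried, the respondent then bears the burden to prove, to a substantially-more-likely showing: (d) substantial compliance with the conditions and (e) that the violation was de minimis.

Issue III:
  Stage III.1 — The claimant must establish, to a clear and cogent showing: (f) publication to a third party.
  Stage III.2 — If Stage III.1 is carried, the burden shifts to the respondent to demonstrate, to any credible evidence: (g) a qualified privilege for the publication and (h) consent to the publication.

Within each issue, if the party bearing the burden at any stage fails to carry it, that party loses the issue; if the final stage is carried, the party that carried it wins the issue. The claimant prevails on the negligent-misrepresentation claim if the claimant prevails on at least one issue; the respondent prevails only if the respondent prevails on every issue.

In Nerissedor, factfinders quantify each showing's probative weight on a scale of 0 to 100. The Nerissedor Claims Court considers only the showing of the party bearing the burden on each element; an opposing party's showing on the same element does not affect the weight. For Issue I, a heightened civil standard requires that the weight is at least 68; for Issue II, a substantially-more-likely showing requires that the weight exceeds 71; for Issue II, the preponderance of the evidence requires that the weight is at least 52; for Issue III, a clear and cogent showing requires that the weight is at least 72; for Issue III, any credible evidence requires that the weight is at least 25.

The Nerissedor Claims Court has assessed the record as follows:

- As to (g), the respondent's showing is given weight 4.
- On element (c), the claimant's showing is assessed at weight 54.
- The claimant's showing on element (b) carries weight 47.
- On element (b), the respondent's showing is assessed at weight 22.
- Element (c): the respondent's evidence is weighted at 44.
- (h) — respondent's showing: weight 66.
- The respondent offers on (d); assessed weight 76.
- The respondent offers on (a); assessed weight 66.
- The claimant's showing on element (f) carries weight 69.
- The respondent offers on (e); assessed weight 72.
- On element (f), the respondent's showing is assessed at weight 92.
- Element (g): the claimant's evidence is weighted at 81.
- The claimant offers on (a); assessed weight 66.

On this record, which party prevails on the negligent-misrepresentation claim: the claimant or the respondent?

respondent

— Issue I —
At Stage I.1 the claimant must meet a heightened civil standard (weight is at least 68): on (a) the weight is 66 (the respondent's 66 is given no effect), which does not reach 68, so (a) does not meet the standard.
  Stage I.1 not carried; the claimant fails its burden.
The respondent prevails on this issue.
— Issue II —
Stage II.1 (claimant, the preponderance of the evidence, weight is at least 52): (c) 54 (respondent's 44 disregarded) ≥ 52 — meets.
  Stage II.1 carried; the burden shifts to the respondent.
Stage II.2 (respondent, a substantially-more-likely showing, weight exceeds 71): (d) 76 > 71 — meets; (e) 72 > 71 — meets.
  All elements met at the final stage.
With every stage satisfied, the respondent prevails on this issue.
— Issue III —
Stage III.1 — burden on claimant; standard: a clear and cogent showing (weight is at least 72).
    (f): 69 (respondent's 92 disregarded) < 72 [not met]
  Stage III.1 not carried; the claimant fails its burden.
The respondent prevails on this issue.
Per-issue: Issue I → respondent; Issue II → respondent; Issue III → respondent. The claimant must prevail on at least one issue; overall, the respondent prevails.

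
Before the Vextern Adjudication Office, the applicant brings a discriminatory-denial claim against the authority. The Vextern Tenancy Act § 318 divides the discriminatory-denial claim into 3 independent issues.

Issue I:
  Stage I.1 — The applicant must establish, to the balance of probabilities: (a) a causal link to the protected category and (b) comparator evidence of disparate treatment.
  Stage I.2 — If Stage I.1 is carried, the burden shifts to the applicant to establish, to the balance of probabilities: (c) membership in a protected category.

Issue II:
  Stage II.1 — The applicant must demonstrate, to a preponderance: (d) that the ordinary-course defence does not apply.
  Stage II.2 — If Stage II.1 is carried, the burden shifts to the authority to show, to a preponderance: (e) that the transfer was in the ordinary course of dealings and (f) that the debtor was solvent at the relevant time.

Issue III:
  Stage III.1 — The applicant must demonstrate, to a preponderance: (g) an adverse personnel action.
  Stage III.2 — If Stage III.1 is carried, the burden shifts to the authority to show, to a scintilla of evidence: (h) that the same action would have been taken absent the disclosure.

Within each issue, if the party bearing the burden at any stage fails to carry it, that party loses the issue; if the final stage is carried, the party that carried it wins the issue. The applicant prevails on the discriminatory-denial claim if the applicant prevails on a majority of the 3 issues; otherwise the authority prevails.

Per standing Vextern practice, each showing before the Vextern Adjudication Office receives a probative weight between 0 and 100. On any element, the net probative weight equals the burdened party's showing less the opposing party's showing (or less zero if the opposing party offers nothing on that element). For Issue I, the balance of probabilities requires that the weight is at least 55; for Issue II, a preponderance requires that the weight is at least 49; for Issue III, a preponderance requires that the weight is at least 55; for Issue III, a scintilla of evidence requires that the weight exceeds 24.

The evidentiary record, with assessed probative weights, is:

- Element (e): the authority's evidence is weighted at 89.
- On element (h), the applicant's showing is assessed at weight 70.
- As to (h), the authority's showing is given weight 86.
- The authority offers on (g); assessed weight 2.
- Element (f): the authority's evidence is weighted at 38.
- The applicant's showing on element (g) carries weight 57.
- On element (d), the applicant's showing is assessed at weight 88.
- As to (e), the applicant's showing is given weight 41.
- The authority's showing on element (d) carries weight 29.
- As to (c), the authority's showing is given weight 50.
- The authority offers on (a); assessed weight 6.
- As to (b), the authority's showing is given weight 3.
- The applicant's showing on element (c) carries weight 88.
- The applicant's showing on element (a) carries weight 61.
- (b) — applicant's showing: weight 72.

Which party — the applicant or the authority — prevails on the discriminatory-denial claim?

— Issue I —
Stage I.1 (applicant, the balance of probabilities, weight is at least 55): (a) net 61−6=55 ≥ 55 — meets; (b) net 72−3=69 ≥ 55 — meets.
  All elements met. The applicant retains the burden for Stage I.2.
Stage I.2 (applicant, the balance of probabilities, weight is at least 55): (c) net 88−50=38 < 55 — fails.
  Not every element is met, so the applicant fails to carry Stage I.2.
The authority prevails on this issue.
— Issue II —
At Stage II.1 the applicant must meet a preponderance (weight is at least 49): on (d) the weight is 88 less the opposing 29 gives net 59, which does reach 49, so (d) meets the standard.
  Stage II.1 carried; the burden shifts to the authority.
At Stage II.2 the authority must meet a preponderance (weight is at least 49): on (e) the weight is 89 less the opposing 41 gives net 48, which does not reach 49, so (e) does not meet the standard; on (f) the weight is 38, which does not reach 49, so (f) does not meet the standard.
  The authority does not carry Stage II.2.
So the applicant prevails on this issue.
— Issue III —
Stage III.1 — burden on applicant; standard: a preponderance (weight is at least 55).
    (g): 57 − 2 = 55 ≥ 55 [met]
  Stage III.1 is satisfied; the onus moves to the authority.
Stage III.2 — burden on authority; standard: a scintilla of evidence (weight exceeds 24).
    (h): 86 − 70 = 16 ≤ 24 [not met]
  Stage III.2 not carried; the authority fails its burden.
So the applicant prevails on this issue.
Per-issue: Issue I → authority; Issue II → applicant; Issue III → applicant. The applicant must prevail on a majority of issues; overall, the applicant prevails.

applicant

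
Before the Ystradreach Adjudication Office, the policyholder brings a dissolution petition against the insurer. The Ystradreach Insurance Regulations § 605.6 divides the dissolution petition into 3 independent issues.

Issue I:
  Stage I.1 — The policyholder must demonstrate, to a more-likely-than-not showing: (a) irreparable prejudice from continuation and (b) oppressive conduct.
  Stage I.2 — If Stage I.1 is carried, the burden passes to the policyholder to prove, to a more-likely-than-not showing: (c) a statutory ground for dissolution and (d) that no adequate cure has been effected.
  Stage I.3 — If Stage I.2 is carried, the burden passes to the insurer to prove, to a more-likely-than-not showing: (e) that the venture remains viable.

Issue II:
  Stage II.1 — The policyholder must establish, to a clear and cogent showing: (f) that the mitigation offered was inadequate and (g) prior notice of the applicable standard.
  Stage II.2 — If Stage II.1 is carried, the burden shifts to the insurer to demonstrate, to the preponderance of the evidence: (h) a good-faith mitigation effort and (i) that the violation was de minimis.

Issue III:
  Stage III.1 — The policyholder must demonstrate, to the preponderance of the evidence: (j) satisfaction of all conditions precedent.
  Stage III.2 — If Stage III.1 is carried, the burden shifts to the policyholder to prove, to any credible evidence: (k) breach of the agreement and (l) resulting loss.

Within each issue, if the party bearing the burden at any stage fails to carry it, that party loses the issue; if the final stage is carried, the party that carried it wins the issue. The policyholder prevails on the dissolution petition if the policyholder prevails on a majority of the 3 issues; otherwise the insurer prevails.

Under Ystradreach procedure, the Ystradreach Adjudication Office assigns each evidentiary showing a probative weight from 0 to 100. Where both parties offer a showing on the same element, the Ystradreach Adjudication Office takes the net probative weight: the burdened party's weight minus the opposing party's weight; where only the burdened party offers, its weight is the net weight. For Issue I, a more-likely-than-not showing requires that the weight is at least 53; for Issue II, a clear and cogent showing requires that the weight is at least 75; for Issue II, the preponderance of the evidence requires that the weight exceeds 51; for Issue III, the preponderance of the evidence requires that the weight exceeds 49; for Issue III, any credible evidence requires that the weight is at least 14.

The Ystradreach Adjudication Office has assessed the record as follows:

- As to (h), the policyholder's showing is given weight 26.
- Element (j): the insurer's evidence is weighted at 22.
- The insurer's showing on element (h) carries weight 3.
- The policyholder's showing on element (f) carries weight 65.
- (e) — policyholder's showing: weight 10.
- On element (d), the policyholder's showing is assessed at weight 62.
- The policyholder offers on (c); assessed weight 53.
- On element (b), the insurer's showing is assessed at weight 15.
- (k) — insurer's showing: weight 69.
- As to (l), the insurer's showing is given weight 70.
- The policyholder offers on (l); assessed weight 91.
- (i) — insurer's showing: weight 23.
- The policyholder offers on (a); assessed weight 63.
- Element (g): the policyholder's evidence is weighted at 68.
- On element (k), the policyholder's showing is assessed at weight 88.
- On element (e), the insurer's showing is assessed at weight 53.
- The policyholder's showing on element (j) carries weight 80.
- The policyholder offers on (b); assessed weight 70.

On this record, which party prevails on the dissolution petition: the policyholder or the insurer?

— Issue I —
Stage I.1 — burden on policyholder; standard: a more-likely-than-not showing (weight is at least 53).
    (a): 63 ≥ 53 [met]
    (b): 70 − 15 = 55 ≥ 53 [met]
  Stage I.1 is satisfied; the policyholder continues to bear the burden.
Stage I.2 — burden on policyholder; standard: a more-likely-than-not showing (weight is at least 53).
    (c): 53 ≥ 53 [met]
    (d): 62 ≥ 53 [met]
  The policyholder carries Stage I.2; the insurer now bears the burden.
Stage I.3 — burden on insurer; standard: a more-likely-than-not showing (weight is at least 53).
    (e): 53 − 10 = 43 < 53 [not met]
  Stage I.3 not carried; the insurer fails its burden.
So the policyholder prevails on this issue.
— Issue II —
Stage II.1 — burden on policyholder; standard: a clear and cogent showing (weight is at least 75).
    (f): 65 < 75 [not met]
    (g): 68 < 75 [not met]
  Stage II.1 not carried; the policyholder fails its burden.
So the insurer prevails on this issue.
— Issue III —
Stage III.1 (policyholder, the preponderance of the evidence, weight exceeds 49): (j) net 80−22=58 > 49 — meets.
  All elements met. The policyholder retains the burden for Stage III.2.
Stage III.2 (policyholder, any credible evidence, weight is at least 14): (k) net 88−69=19 ≥ 14 — meets; (l) net 91−70=21 ≥ 14 — meets.
  Stage III.2 carried; the final stage is satisfied.
Every stage carried; the policyholder prevails on this issue.
Per-issue: Issue I → policyholder; Issue II → insurer; Issue III → policyholder. The policyholder must prevail on a majority of issues; overall, the policyholder prevails.

policyholder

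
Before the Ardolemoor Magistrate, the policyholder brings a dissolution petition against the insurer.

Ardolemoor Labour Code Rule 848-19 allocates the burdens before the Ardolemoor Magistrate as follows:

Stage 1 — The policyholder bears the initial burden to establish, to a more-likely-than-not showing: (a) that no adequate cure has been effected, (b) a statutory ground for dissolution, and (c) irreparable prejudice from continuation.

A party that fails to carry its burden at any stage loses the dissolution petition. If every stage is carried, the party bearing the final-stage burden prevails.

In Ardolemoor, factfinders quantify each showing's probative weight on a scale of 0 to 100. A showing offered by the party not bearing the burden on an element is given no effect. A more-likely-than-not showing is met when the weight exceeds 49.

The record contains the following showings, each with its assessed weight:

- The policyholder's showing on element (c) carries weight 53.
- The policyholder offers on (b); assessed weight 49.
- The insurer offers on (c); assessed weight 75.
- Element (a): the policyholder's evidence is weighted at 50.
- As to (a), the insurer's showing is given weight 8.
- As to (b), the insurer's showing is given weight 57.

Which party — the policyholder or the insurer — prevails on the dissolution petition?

Stage 1 — burden on policyholder; standard: a more-likely-than-not showing (weight exceeds 49).
    (a): 50 (insurer's 8 disregarded) > 49 [met]
    (b): 49 (insurer's 57 disregarded) ≤ 49 [not met]
    (c): 53 (insurer's 75 disregarded) > 49 [met]
  The policyholder does not carry Stage 1.
The insurer prevails.

insurer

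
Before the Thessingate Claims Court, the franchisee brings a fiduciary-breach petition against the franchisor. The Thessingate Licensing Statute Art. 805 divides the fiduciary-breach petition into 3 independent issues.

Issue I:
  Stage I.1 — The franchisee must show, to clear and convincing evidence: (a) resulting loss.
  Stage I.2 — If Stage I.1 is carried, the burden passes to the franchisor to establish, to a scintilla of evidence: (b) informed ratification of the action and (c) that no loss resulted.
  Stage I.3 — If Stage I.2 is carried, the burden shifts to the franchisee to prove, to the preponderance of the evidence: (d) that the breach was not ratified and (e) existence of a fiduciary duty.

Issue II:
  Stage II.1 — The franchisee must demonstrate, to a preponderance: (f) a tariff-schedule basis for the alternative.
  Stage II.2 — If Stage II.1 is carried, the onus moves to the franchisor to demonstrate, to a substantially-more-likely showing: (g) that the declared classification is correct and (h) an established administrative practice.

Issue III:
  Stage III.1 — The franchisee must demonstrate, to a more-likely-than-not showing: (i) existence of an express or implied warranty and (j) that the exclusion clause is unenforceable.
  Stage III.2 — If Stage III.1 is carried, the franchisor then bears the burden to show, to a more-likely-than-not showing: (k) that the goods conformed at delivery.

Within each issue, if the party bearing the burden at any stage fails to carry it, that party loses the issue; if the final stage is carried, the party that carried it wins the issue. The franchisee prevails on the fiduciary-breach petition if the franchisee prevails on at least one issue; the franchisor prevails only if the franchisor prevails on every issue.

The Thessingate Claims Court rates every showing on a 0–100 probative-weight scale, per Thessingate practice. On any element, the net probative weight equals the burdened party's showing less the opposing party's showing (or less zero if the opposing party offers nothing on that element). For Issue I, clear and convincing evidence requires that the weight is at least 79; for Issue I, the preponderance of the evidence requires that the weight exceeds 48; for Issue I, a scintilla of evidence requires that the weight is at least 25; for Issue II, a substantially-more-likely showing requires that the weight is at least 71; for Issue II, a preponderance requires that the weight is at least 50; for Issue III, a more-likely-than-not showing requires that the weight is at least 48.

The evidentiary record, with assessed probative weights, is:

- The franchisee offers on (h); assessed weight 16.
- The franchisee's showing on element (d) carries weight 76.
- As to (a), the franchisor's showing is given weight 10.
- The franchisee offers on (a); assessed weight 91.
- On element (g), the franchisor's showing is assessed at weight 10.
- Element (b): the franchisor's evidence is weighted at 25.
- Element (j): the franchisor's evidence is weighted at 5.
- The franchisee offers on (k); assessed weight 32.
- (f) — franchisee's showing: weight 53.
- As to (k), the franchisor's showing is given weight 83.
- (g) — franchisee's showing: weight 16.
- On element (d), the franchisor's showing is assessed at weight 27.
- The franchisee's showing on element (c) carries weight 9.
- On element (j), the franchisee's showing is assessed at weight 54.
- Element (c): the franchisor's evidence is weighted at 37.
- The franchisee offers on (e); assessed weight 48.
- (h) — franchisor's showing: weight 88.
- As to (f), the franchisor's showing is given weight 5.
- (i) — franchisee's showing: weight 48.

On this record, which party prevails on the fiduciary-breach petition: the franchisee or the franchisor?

franchisor

— Issue I —
Stage I.1 — burden on franchisee; standard: clear and convincing evidence (weight is at least 79).
    (a): 91 − 10 = 81 ≥ 79 [met]
  Stage I.1 carried; the burden shifts to the franchisor.
Stage I.2 — burden on franchisor; standard: a scintilla of evidence (weight is at least 25).
    (b): 25 ≥ 25 [met]
    (c): 37 − 9 = 28 ≥ 25 [met]
  Stage I.2 carried; the burden shifts to the franchisee.
Stage I.3 — burden on franchisee; standard: the preponderance of the evidence (weight exceeds 48).
    (d): 76 − 27 = 49 > 48 [met]
    (e): 48 ≤ 48 [not met]
  The franchisee does not carry Stage I.3.
The analysis ends at Stage I.3; the franchisor prevails on this issue.
— Issue II —
Stage II.1 (franchisee, a preponderance, weight is at least 50): (f) net 53−5=48 < 50 — fails.
  The franchisee does not carry Stage II.1.
So the franchisor prevails on this issue.
— Issue III —
Stage III.1 — burden on franchisee; standard: a more-likely-than-not showing (weight is at least 48).
    (i): 48 ≥ 48 [met]
    (j): 54 − 5 = 49 ≥ 48 [met]
  Stage III.1 is satisfied; the onus moves to the franchisor.
Stage III.2 — burden on franchisor; standard: a more-likely-than-not showing (weight is at least 48).
    (k): 83 − 32 = 51 ≥ 48 [met]
  All elements met at the final stage.
With every stage satisfied, the franchisor prevails on this issue.
Per-issue: Issue I → franchisor; Issue II → franchisor; Issue III → franchisor. The franchisee must prevail on at least one issue; overall, the franchisor prevails.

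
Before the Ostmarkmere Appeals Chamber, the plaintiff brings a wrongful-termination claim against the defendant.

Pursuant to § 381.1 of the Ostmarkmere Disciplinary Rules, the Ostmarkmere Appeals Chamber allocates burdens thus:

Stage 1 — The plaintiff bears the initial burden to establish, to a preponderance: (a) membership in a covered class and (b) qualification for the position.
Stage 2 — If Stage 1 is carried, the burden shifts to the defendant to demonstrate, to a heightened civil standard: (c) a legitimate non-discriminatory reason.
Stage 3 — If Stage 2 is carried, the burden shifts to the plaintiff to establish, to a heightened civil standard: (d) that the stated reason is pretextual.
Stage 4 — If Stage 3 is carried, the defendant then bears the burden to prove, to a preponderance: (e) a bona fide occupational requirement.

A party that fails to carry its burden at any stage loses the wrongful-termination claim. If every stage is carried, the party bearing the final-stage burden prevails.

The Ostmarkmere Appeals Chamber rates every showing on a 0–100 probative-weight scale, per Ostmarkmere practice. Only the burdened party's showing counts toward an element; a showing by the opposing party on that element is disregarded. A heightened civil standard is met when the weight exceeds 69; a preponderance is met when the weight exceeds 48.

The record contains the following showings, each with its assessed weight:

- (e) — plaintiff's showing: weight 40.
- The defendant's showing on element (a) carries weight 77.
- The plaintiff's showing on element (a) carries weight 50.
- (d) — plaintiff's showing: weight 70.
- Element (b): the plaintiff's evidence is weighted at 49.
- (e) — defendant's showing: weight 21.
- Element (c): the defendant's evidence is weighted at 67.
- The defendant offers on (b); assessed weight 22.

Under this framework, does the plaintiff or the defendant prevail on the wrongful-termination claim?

Stage 1 — burden on plaintiff; standard: a preponderance (weight exceeds 48).
    (a): 50 (defendant's 77 disregarded) > 48 [met]
    (b): 49 (defendant's 22 disregarded) > 48 [met]
  Stage 1 carried; the burden shifts to the defendant.
Stage 2 — burden on defendant; standard: a heightened civil standard (weight exceeds 69).
    (c): 67 ≤ 69 [not met]
  Not every element is met, so the defendant fails to carry Stage 2.
So the plaintiff prevails.

plaintiff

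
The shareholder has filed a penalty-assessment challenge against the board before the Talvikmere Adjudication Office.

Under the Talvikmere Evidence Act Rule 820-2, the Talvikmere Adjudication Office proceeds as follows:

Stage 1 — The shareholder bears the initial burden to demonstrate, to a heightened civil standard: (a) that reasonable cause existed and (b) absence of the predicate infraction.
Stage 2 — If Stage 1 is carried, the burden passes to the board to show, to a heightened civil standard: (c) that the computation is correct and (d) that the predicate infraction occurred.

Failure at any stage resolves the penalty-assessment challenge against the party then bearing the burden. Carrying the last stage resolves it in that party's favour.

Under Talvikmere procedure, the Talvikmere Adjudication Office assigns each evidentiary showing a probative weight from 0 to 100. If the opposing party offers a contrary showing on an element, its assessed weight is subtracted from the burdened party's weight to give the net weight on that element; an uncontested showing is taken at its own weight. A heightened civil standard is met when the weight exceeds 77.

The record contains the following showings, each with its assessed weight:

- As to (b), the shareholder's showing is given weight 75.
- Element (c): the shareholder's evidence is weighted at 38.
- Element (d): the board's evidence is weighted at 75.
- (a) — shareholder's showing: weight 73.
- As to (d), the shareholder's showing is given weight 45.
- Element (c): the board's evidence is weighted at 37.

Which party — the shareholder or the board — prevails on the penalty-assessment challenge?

At Stage 1 the shareholder must meet a heightened civil standard (weight exceeds 77): on (a) the weight is 73, ≤ 77, so (a) does not meet the standard; on (b) the weight is 75, ≤ 77, so (b) does not meet the standard.
  Stage 1 not carried; the shareholder fails its burden.
The analysis ends at Stage 1; the board prevails.

board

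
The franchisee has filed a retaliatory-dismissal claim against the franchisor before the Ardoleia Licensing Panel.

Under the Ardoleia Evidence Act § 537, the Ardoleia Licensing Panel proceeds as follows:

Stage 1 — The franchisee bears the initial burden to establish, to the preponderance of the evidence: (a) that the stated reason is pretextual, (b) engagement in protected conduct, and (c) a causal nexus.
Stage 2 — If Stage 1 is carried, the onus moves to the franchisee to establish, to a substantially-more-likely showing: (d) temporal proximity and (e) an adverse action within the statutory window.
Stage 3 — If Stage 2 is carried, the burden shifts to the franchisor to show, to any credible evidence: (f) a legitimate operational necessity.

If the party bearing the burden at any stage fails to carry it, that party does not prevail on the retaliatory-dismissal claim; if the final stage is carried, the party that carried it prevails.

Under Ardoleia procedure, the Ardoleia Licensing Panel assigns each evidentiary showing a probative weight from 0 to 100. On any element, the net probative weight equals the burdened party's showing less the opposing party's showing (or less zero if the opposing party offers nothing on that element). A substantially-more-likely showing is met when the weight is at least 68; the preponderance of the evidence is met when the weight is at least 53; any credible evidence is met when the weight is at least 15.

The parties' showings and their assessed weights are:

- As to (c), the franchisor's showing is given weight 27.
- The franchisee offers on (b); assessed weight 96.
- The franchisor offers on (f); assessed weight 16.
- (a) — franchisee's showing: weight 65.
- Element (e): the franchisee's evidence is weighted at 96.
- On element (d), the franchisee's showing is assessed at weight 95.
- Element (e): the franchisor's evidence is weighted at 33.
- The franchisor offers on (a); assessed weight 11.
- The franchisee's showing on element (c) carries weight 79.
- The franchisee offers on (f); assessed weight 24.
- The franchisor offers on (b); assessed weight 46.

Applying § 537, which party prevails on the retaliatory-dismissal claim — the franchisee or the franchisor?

franchisor

Stage 1 — burden on franchisee; standard: the preponderance of the evidence (weight is at least 53).
    (a): 65 − 11 = 54 ≥ 53 [met]
    (b): 96 − 46 = 50 < 53 [not met]
    (c): 79 − 27 = 52 < 53 [not met]
  The franchisee does not carry Stage 1.
So the franchisor prevails.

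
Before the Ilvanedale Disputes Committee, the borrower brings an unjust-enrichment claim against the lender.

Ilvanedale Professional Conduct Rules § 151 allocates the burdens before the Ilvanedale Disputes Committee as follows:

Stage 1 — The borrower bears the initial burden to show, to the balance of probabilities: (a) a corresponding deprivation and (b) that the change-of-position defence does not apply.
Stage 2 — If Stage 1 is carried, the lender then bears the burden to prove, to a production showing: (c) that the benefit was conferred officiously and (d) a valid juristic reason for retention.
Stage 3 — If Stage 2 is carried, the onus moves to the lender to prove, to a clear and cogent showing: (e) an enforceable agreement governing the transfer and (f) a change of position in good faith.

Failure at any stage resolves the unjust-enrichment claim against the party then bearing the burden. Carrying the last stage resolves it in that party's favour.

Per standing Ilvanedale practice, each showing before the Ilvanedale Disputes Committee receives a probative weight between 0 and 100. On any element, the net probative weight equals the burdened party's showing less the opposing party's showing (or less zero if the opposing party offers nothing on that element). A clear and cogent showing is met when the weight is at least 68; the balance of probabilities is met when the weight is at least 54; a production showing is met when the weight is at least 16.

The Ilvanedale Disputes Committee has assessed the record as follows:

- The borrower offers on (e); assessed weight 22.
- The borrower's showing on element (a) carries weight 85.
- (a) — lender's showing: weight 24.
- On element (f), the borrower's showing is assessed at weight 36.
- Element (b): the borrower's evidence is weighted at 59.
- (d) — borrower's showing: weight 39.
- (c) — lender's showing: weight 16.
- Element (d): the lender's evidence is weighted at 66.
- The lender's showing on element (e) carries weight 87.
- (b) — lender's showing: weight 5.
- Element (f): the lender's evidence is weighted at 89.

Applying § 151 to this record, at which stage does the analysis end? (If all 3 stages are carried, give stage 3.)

stage 3

At Stage 1 the borrower must meet the balance of probabilities (weight is at least 54): on (a) the weight is 85 less the opposing 24 gives net 61, which does reach 54, so (a) meets the standard; on (b) the weight is 59 less the opposing 5 gives net 54, which does reach 54, so (b) meets the standard.
  Stage 1 carried; the burden shifts to the lender.
At Stage 2 the lender must meet a production showing (weight is at least 16): on (c) the weight is 16, ≥ 16, so (c) meets the standard; on (d) the weight is 66 less the opposing 39 gives net 27, ≥ 16, so (d) meets the standard.
  All elements met. The lender retains the burden for Stage 3.
At Stage 3 the lender must meet a clear and cogent showing (weight is at least 68): on (e) the weight is 87 less the opposing 22 gives net 65, which does not reach 68, so (e) does not meet the standard; on (f) the weight is 89 less the opposing 36 gives net 53, which does not reach 68, so (f) does not meet the standard.
  The lender does not carry Stage 3.
The analysis ends at Stage 3; the borrower prevails.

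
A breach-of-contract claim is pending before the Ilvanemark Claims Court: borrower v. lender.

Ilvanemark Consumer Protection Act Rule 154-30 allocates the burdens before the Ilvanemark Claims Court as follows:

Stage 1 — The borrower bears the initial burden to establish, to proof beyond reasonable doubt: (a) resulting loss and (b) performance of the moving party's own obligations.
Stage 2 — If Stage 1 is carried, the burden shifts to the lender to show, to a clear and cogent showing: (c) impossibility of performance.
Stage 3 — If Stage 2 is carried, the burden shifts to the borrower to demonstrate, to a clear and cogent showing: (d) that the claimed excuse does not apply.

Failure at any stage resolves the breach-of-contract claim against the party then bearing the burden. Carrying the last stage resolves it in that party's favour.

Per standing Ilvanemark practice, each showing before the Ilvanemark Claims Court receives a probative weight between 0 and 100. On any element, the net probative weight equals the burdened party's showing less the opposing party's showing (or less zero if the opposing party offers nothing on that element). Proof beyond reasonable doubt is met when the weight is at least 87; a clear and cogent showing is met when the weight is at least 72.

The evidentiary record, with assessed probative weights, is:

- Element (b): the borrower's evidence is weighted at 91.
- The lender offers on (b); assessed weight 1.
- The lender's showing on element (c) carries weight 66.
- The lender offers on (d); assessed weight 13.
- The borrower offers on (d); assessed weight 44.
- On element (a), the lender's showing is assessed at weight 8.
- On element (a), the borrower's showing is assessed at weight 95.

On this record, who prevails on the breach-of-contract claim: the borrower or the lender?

borrower

Stage 1 — burden on borrower; standard: proof beyond reasonable doubt (weight is at least 87).
    (a): 95 − 8 = 87 ≥ 87 [met]
    (b): 91 − 1 = 90 ≥ 87 [met]
  Stage 1 carried; the burden shifts to the lender.
Stage 2 — burden on lender; standard: a clear and cogent showing (weight is at least 72).
    (c): 66 < 72 [not met]
  Not every element is met, so the lender fails to carry Stage 2.
The borrower prevails.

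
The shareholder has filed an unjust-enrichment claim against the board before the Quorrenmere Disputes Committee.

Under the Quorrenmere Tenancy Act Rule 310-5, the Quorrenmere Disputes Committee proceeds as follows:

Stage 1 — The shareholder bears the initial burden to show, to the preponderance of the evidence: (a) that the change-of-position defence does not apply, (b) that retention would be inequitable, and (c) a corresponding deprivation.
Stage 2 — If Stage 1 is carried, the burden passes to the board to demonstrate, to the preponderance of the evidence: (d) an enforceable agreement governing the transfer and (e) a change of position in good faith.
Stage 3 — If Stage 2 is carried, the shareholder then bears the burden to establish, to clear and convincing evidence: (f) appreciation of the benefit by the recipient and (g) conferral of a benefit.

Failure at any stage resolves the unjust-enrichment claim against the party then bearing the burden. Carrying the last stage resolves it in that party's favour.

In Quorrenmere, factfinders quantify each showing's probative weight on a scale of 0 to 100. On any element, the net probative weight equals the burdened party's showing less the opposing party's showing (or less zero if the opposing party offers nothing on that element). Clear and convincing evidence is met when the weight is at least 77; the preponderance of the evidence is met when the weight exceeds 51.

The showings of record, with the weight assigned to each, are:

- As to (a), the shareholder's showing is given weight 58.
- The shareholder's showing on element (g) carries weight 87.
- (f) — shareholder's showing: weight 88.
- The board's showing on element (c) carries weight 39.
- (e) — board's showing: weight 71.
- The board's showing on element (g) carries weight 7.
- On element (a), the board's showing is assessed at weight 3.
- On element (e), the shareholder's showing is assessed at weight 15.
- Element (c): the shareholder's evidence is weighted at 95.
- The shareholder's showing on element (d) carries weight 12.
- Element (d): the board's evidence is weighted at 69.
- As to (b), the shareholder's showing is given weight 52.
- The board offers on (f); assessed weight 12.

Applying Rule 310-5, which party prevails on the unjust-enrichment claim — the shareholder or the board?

board

Stage 1 (shareholder, the preponderance of the evidence, weight exceeds 51): (a) net 58−3=55 > 51 — meets; (b) 52 > 51 — meets; (c) net 95−39=56 > 51 — meets.
  The shareholder carries Stage 1; the board now bears the burden.
Stage 2 (board, the preponderance of the evidence, weight exceeds 51): (d) net 69−12=57 > 51 — meets; (e) net 71−15=56 > 51 — meets.
  All elements met. The burden passes to the shareholder.
Stage 3 (shareholder, clear and convincing evidence, weight is at least 77): (f) net 88−12=76 < 77 — fails; (g) net 87−7=80 ≥ 77 — meets.
  The shareholder does not carry Stage 3.
The board prevails.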